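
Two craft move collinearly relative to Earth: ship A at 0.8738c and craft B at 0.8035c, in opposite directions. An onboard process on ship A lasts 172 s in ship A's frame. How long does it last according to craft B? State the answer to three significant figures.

Speed of ship A in craft B's frame: u = (v_A + v_B)/(1 + v_A v_B/c²) = (0.8738 + 0.8035)/(1 + 0.8738×0.8035) = 1.6773/1.7020983 = 0.98543; |u| = 0.98543c.
At |u| = 0.98543c, γ = (1 − 0.971072)^(−1/2) = 5.8795.
Ship A's interval is proper; time dilation gives Δt_B = γΔτ = 5.8795 × 172 s = 1010 s.

1010 s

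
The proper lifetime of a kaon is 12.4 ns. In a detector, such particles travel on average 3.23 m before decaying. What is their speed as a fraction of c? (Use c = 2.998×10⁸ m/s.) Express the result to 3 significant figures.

0.656c

Lab distance = (lab lifetime)·v = γτ·βc, so βγ = d/(cτ) = 3.230/(2.998×10⁸ × 1.240×10^-8) = 0.86886.
With βγ = 0.86886: γ² = 1 + (βγ)² = 1.754918, and β = (βγ)/γ = 0.86886/1.32473 = 0.656.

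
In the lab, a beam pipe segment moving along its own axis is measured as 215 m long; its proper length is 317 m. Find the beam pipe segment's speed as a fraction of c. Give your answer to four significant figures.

Length contraction gives γ = L₀/L = 317/215 = 1.4744.
β = √(1 − 1/γ²) = √0.539988 = 0.7348.

0.7348c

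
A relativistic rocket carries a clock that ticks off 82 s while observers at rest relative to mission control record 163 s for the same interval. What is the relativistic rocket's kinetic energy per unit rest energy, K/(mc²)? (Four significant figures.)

0.9878

γ = Δt/Δτ = 163/82 = 1.9878.
K/(mc²) = γ − 1 = 1.9878 − 1 = 0.9878.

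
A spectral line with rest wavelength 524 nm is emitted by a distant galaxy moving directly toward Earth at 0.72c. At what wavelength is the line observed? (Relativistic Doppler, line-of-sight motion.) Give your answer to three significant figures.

Relativistic Doppler for wavelength: λ_obs = λ_src · √((1−β)/(1+β)).
With β = 0.72: factor = √(0.28/1.72) = 0.40347.
λ_obs = 524 × 0.40347 = 211 nm.

211 nm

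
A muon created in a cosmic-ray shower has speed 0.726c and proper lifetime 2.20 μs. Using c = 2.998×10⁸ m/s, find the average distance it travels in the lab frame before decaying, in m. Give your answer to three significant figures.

696 m

With β = 0.726, γ = 1/√(1 − 0.726²) = 1/√0.472924 = 1.4541.
Lab-frame lifetime: Δt = γτ = 1.4541 × 2.20 μs = 3.199 μs.
Distance: d = vΔt = 0.726 × 2.998×10⁸ m/s × 3.1990×10^-6 s = 696 m.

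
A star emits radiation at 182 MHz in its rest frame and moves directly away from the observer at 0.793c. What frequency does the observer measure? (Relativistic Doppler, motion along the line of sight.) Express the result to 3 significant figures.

Relativistic Doppler (source moving away): f_obs = f_src · √((1−β)/(1+β)).
With β = 0.793: factor = √(0.207/1.793) = 0.33978.
f_obs = 182 × 0.33978 = 61.8 MHz.

61.8 MHz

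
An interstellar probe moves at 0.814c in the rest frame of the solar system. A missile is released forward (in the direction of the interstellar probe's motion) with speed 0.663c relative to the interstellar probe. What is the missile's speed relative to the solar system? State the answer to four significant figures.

Relativistic velocity addition: u = (u' + v)/(1 + u'v/c²), with u' = 0.663c and v = 0.814c.
Numerator: 0.663 + 0.814 = 1.477. Denominator: 1 + (0.663)(0.814) = 1.539682.
u = 1.477/1.539682 = 0.95929, so the speed is 0.9593c.

0.9593c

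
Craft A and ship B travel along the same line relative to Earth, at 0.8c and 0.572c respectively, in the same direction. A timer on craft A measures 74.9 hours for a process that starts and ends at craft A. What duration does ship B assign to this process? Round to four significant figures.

82.55 hours

Transform craft A's velocity into ship B's frame: (0.8 − 0.572)/(1 − 0.8·0.572) = 0.228/0.5424, so the relative speed is 0.42035c.
At |u| = 0.42035c, γ = (1 − 0.176694)^(−1/2) = 1.1021.
Craft A's interval is proper; time dilation gives Δt_B = γΔτ = 1.1021 × 74.9 hours = 82.55 hours.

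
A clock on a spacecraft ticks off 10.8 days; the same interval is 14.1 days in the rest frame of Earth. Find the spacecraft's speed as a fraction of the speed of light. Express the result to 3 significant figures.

γ = Δt/Δτ = 14.1/10.8 = 1.3056.
β = √(1 − 1/γ²) = √(1 − 0.586651) = √0.413349 = 0.643.

0.643c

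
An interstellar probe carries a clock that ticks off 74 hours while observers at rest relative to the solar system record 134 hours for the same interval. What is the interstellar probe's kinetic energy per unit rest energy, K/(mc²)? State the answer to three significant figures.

From Δt = γΔτ: γ = 134/74 = 1.81081.
Since K = (γ−1)mc², K/(mc²) = 1.81081 − 1 = 0.811.

0.811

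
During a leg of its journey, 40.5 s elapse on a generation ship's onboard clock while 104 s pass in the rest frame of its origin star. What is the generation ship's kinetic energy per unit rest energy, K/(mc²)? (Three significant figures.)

γ = Δt/Δτ = 104/40.5 = 2.5679.
Since K = (γ−1)mc², K/(mc²) = 2.5679 − 1 = 1.57.

1.57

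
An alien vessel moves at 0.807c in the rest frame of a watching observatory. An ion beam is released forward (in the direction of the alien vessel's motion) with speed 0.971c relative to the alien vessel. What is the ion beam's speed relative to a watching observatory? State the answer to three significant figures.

0.997c

In units of c, u = (u' + v)/(1 + u'v) with u' = 0.971 and v = 0.807.
Numerator: 0.971 + 0.807 = 1.778. Denominator: 1 + (0.971)(0.807) = 1.783597.
u = 1.778/1.783597 = 0.99686, so the speed is 0.997c.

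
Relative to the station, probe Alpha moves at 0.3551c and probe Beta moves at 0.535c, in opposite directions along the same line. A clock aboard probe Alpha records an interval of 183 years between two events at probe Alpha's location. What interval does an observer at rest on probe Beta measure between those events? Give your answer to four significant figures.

275.7 years

Transform probe Alpha's velocity into probe Beta's frame: (0.3551 + 0.535)/(1 + 0.3551·0.535) = 0.8901/1.1899785, so the relative speed is 0.748c.
γ for this relative speed: γ = 1/√(1 − 0.559504) = 1.5067.
Probe Alpha's interval is proper; time dilation gives Δt_B = γΔτ = 1.5067 × 183 years = 275.7 years.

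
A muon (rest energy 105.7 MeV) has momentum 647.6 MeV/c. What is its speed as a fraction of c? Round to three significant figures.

0.987c

pc/(mc²) = 647.6/105.7 = 6.1268 = βγ = β/√(1−β²).
So β² = x²/(1 + x²) with x = 6.1268: x² = 37.5377, β² = 37.5377/38.5377 = 0.974051, β = 0.987.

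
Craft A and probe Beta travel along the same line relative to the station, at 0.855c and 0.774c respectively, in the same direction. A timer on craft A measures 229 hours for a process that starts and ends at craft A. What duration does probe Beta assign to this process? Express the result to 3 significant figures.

236 hours

The velocity of craft A relative to probe Beta is (0.855 − 0.774)c / (1 − 0.855×0.774) = 0.23948c; relative speed 0.23948c.
γ for this relative speed: γ = 1/√(1 − 0.0573507) = 1.03.
Craft A's interval is proper; time dilation gives Δt_B = γΔτ = 1.03 × 229 hours = 236 hours.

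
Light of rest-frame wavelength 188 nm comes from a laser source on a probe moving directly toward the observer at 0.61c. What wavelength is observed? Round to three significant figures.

92.5 nm

Relativistic Doppler for wavelength: λ_obs = λ_src · √((1−β)/(1+β)).
With β = 0.61: factor = √(0.39/1.61) = 0.49217.
λ_obs = 188 × 0.49217 = 92.5 nm.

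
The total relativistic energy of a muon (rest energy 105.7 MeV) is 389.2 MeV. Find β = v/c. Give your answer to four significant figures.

γ = E/(mc²) = 389.2/105.7 = 3.6821.
β = √(1 − 1/γ²) = √(1 − 0.073758) = √0.926242 = 0.9624.

0.9624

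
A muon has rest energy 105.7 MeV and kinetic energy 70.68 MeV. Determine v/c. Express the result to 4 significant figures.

K = (γ−1)mc², so γ = 1 + 70.68/105.7 = 1.6687.
Then v/c = √(1 − γ⁻²) = √(1 − 0.359123) = √0.640877 = 0.8005.

0.8005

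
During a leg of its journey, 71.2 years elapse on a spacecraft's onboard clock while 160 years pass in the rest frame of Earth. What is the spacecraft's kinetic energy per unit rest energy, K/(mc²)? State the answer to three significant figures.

1.25

From Δt = γΔτ: γ = 160/71.2 = 2.24719.
Since K = (γ−1)mc², K/(mc²) = 2.24719 − 1 = 1.25.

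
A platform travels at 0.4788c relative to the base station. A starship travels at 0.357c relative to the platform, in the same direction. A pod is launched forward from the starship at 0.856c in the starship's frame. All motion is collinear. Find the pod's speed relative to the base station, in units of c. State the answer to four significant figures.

First combine the pod and starship (S''→S'): u₁ = (0.856 + 0.357)/(1 + 0.856×0.357) = 1.213/1.305592 = 0.92908.
Then combine with the platform (S'→S): u = (0.92908 + 0.4788)/(1 + 0.92908×0.4788) = 1.40788/1.444843504 = 0.97442.

0.9744c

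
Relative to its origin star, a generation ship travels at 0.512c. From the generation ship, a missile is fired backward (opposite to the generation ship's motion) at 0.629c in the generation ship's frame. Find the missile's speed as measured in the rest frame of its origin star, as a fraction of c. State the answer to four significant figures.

0.1726c

Relativistic velocity addition: u = (u' + v)/(1 + u'v/c²), with u' = −0.629c and v = 0.512c.
Numerator: −0.629 + 0.512 = −0.117. Denominator: 1 + (−0.629)(0.512) = 0.677952.
u = −0.117/0.677952 = −0.17258, so the speed is 0.1726c.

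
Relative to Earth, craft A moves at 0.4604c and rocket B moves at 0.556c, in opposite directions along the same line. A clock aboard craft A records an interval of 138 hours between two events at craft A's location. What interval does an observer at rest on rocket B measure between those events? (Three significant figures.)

235 hours

Transform craft A's velocity into rocket B's frame: (0.4604 + 0.556)/(1 + 0.4604·0.556) = 1.0164/1.2559824, so the relative speed is 0.80925c.
At |u| = 0.80925c, γ = (1 − 0.654886)^(−1/2) = 1.7022.
The clock on craft A records proper time, so rocket B measures Δt = γΔτ = 1.7022 × 138 = 235 hours.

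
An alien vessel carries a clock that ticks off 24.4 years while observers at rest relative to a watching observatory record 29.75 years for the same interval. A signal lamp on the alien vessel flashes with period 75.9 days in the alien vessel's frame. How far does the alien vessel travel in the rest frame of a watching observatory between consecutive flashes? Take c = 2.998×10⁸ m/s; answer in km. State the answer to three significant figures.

From Δt = γΔτ: γ = 29.75/24.4 = 1.21926.
β = √(1 − 1/γ²) = 0.57212. Lab-frame period = γτ = 1.21926×75.9 days = 92.542 days. Distance = βc × γτ = 0.57212 × 2.998×10⁸ m/s × 7995628.8 s = 1.3714×10^15 m = 1.37×10^12 km.

1.37×10^12 km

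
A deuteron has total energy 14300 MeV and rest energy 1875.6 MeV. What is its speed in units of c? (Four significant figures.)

0.9914c

Total energy E = γmc² gives γ = 14300/1875.6 = 7.6242.
Hence β = √(1 − 1/γ²) = √(1 − 0.0172033) = √0.9827967 = 0.9914.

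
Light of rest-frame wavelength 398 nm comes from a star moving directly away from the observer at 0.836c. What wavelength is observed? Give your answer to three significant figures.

1330 nm

Relativistic Doppler for wavelength: λ_obs = λ_src · √((1+β)/(1−β)).
With β = 0.836: factor = √(1.836/0.164) = 3.3459.
λ_obs = 398 × 3.3459 = 1330 nm.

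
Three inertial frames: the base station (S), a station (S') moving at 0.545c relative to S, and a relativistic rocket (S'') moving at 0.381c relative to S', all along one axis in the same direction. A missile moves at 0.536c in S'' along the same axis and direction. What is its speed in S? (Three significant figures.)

0.923c

Apply u = (u'+v)/(1+u'v) twice. Missile in the station frame: (0.536+0.381)/(1+0.536·0.381) = 0.917/1.204216 = 0.76149c.
That velocity, transformed to the rest frame of the base station: (0.76149+0.545)/(1+0.76149·0.545) = 1.30649/1.41501205 = 0.92331c.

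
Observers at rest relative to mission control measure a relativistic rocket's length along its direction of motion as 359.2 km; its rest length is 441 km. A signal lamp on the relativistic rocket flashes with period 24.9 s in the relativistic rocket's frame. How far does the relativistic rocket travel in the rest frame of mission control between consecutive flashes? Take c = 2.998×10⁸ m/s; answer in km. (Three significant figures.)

From L = L₀/γ: γ = 441/359.2 = 1.22773.
β = √(1 − 1/γ²) = 0.58015. Lab-frame period = γτ = 1.22773×24.9 s = 30.57 s. Distance = βc × γτ = 0.58015 × 2.998×10⁸ m/s × 30.57 s = 5.3170×10^9 m = 5.32×10^6 km.

5.32×10^6 km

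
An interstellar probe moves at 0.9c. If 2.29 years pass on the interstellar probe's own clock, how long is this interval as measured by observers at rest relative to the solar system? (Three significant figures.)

5.25 years

γ = 1/√(1 − β²) = 1/√(1 − 0.81) = 1/√0.19 = 1/0.43589 = 2.2942.
Time dilation: Δt = γ·Δτ = 2.2942 × 2.29 = 5.25 years.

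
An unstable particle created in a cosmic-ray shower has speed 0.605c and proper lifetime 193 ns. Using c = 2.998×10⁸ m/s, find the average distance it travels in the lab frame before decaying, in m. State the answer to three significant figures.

γ = 1/√(1 − β²) = 1/√(1 − 0.366025) = 1/√0.633975 = 1/0.796225 = 1.2559.
Lab-frame lifetime: Δt = γτ = 1.2559 × 193 ns = 242.39 ns.
Distance: d = vΔt = 0.605 × 2.998×10⁸ m/s × 2.4239×10^-7 s = 44.0 m.

44.0 m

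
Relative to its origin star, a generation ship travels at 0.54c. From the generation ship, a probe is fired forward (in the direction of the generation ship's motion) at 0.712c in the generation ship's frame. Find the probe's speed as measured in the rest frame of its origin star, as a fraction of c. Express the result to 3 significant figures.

0.904c

Relativistic velocity addition: u = (u' + v)/(1 + u'v/c²), with u' = 0.712c and v = 0.54c.
Numerator: 0.712 + 0.54 = 1.252. Denominator: 1 + (0.712)(0.54) = 1.38448.
u = 1.252/1.38448 = 0.90431, so the speed is 0.904c.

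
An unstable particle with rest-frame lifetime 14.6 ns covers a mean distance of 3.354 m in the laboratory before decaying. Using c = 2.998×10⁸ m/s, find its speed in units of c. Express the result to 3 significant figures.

d = βγcτ ⇒ βγ = d/(cτ) = 3.354 m / (4.37708 m) = 0.76626.
β = (βγ)/√(1+(βγ)²) = 0.76626/√1.587154 = 0.608.

0.608c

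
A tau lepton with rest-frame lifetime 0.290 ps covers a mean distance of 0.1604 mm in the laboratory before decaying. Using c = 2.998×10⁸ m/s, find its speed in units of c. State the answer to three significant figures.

0.879c

Let x = d/(cτ) = 1.604×10^-4 m / (2.998×10⁸ m/s × 2.900×10^-13 s) = 1.8449. Since d = βγcτ, x = βγ = β/√(1−β²).
Solving: β² = x²/(1+x²) = 3.40366/4.40366 = 0.772916, so β = 0.879.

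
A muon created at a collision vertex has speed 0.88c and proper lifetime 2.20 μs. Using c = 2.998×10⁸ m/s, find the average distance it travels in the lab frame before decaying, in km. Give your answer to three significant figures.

1.22 km

γ = 1/√(1 − β²) = 1/√(1 − 0.7744) = 1/√0.2256 = 1/0.474974 = 2.1054.
Lab-frame lifetime: Δt = γτ = 2.1054 × 2.20 μs = 4.6319 μs.
Distance: d = vΔt = 0.88 × 2.998×10⁸ m/s × 4.6319×10^-6 s = 1220 m = 1.22 km.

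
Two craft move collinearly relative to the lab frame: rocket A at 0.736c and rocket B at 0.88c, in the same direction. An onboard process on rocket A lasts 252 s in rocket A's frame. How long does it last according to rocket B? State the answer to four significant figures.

276.1 s

Speed of rocket A in rocket B's frame: u = (v_A − v_B)/(1 − v_A v_B/c²) = (0.736 − 0.88)/(1 − 0.736×0.88) = −0.144/0.35232 = −0.40872; |u| = 0.40872c.
At |u| = 0.40872c, γ = (1 − 0.167052)^(−1/2) = 1.0957.
The clock on rocket A records proper time, so rocket B measures Δt = γΔτ = 1.0957 × 252 = 276.1 s.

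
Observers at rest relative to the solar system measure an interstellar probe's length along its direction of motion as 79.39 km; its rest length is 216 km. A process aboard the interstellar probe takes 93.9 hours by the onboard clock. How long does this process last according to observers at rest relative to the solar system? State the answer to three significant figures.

255 hours

Length contraction gives γ = L₀/L = 216/79.39 = 2.72075.
The same γ dilates the second interval: 2.72075 × 93.9 hours = 255 hours.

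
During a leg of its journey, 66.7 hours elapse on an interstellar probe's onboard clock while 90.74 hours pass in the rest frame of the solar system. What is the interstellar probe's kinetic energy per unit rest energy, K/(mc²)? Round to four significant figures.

0.3604

From Δt = γΔτ: γ = 90.74/66.7 = 1.36042.
K/(mc²) = γ − 1 = 1.36042 − 1 = 0.3604.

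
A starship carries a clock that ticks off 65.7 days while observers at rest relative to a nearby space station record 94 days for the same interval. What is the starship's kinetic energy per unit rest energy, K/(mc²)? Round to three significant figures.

From Δt = γΔτ: γ = 94/65.7 = 1.43075.
K/(mc²) = γ − 1 = 1.43075 − 1 = 0.431.

0.431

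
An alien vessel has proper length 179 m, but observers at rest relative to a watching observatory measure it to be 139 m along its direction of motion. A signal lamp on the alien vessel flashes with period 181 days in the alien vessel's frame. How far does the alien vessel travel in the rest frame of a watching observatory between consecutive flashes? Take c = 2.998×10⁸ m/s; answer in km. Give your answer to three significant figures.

γ = L₀/L = 179/139 = 1.28777.
β = √(1 − 1/γ²) = 0.63007. Lab-frame period = γτ = 1.28777×181 days = 233.09 days. Distance = βc × γτ = 0.63007 × 2.998×10⁸ m/s × 20138976 s = 3.8042×10^15 m = 3.80×10^12 km.

3.80×10^12 km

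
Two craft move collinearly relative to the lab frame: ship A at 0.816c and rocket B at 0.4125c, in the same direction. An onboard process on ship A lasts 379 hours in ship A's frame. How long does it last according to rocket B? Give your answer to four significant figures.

477.5 hours

Transform ship A's velocity into rocket B's frame: (0.816 − 0.4125)/(1 − 0.816·0.4125) = 0.4035/0.6634, so the relative speed is 0.60823c.
γ for this relative speed: γ = 1/√(1 − 0.369944) = 1.2598.
Ship A's interval is proper; time dilation gives Δt_B = γΔτ = 1.2598 × 379 hours = 477.5 hours.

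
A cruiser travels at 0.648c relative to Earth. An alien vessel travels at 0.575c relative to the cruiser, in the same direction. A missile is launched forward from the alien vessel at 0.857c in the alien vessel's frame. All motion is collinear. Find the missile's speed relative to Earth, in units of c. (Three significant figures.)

First combine the missile and alien vessel (S''→S'): u₁ = (0.857 + 0.575)/(1 + 0.857×0.575) = 1.432/1.492775 = 0.95929.
Then combine with the cruiser (S'→S): u = (0.95929 + 0.648)/(1 + 0.95929×0.648) = 1.60729/1.62161992 = 0.99116.

0.991c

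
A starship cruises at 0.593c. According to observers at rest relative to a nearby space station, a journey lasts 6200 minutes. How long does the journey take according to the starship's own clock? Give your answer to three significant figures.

4990 minutes

γ = 1/√(1 − β²) = 1/√(1 − 0.351649) = 1/√0.648351 = 1/0.805202 = 1.2419.
The moving clock records proper time: Δτ = Δt/γ = 6200/1.2419 = 4990 minutes.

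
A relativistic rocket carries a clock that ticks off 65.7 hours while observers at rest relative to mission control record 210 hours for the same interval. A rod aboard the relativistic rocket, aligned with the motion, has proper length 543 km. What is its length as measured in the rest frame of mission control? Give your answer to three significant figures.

The time-dilation ratio gives γ = 210/65.7 = 3.19635.
L = L₀/γ = 543/3.19635 = 170 km.

170 km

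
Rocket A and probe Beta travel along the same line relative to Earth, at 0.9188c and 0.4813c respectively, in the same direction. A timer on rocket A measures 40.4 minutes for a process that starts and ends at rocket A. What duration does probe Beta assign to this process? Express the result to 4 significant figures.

Speed of rocket A in probe Beta's frame: u = (v_A − v_B)/(1 − v_A v_B/c²) = (0.9188 − 0.4813)/(1 − 0.9188×0.4813) = 0.4375/0.55778156 = 0.78436; |u| = 0.78436c.
At |u| = 0.78436c, γ = (1 − 0.615221)^(−1/2) = 1.6121.
Rocket A's interval is proper; time dilation gives Δt_B = γΔτ = 1.6121 × 40.4 minutes = 65.13 minutes.

65.13 minutes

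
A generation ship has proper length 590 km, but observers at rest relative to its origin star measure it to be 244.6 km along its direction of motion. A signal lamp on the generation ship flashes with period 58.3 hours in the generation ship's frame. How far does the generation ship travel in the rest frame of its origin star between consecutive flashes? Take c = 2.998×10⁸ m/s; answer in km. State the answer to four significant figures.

γ = L₀/L = 590/244.6 = 2.4121.
β = √(1 − 1/γ²) = 0.91001. Lab-frame period = γτ = 2.4121×58.3 hours = 140.63 hours. Distance = βc × γτ = 0.91001 × 2.998×10⁸ m/s × 506268 s = 1.3812×10^14 m = 1.381×10^11 km.

1.381×10^11 km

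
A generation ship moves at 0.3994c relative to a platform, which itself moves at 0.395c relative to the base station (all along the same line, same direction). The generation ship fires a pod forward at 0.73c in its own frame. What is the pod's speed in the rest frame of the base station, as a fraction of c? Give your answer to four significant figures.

Apply u = (u'+v)/(1+u'v) twice. Pod in the platform frame: (0.73+0.3994)/(1+0.73·0.3994) = 1.1294/1.291562 = 0.87445c.
That velocity, transformed to the rest frame of the base station: (0.87445+0.395)/(1+0.87445·0.395) = 1.26945/1.34540775 = 0.94354c.

0.9435c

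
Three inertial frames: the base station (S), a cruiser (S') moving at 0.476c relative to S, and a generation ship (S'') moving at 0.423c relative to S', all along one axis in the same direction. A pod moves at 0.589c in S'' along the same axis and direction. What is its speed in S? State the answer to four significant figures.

0.9282c

Compose velocities in two stages. Stage 1 (into S'): u₁ = (0.589+0.423)/(1+0.589×0.423) = 0.81015.
Stage 2 (into S): u = (0.81015+0.476)/(1+0.81015×0.476) = 0.92821, so the speed is 0.9282c.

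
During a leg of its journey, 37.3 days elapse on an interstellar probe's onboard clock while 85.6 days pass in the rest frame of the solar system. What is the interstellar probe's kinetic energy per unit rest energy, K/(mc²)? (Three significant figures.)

1.29

From Δt = γΔτ: γ = 85.6/37.3 = 2.29491.
K/(mc²) = γ − 1 = 2.29491 − 1 = 1.29.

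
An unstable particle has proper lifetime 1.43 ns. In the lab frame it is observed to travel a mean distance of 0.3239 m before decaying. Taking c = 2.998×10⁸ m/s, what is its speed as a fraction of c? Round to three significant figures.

0.603c

Lab distance = (lab lifetime)·v = γτ·βc, so βγ = d/(cτ) = 0.3239/(2.998×10⁸ × 1.430×10^-9) = 0.75552.
With βγ = 0.75552: γ² = 1 + (βγ)² = 1.57081, and β = (βγ)/γ = 0.75552/1.25332 = 0.603.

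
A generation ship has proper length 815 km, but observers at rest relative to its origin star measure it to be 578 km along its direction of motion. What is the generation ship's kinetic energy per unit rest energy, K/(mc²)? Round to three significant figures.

0.410

From L = L₀/γ: γ = 815/578 = 1.41003.
Since K = (γ−1)mc², K/(mc²) = 1.41003 − 1 = 0.410.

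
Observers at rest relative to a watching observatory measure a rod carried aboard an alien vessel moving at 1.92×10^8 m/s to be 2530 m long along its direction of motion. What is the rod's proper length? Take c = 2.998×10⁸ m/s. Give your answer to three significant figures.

3290 m

β = v/c = (1.92×10^8 m/s)/(2.998×10⁸ m/s) = 0.640427.
Lorentz factor: γ = (1 − 0.4101467)^(−1/2) = 1.3021.
Proper length: L₀ = γ·L = 1.3021 × 2530 = 3290 m.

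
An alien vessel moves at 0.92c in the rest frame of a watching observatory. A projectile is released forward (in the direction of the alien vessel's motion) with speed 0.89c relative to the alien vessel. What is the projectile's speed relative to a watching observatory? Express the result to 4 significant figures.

In units of c, u = (u' + v)/(1 + u'v) with u' = 0.89 and v = 0.92.
Numerator: 0.89 + 0.92 = 1.81. Denominator: 1 + (0.89)(0.92) = 1.8188.
u = 1.81/1.8188 = 0.99516, so the speed is 0.9952c.

0.9952c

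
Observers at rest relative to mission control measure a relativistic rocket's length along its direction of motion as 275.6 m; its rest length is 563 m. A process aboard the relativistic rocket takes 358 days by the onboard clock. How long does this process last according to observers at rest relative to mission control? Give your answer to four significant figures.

From L = L₀/γ: γ = 563/275.6 = 2.04282.
Δt = γΔτ = 2.04282 × 358 = 731.3 days.

731.3 days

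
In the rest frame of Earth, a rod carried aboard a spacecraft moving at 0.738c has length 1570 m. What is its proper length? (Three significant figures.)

Lorentz factor: γ = (1 − 0.544644)^(−1/2) = 1.4819.
Proper length: L₀ = γ·L = 1.4819 × 1570 = 2330 m.

2330 m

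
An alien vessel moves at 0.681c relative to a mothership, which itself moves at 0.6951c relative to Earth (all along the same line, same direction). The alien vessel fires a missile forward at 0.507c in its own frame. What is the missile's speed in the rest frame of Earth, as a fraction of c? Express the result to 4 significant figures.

First combine the missile and alien vessel (S''→S'): u₁ = (0.507 + 0.681)/(1 + 0.507×0.681) = 1.188/1.345267 = 0.8831.
Then combine with the mothership (S'→S): u = (0.8831 + 0.6951)/(1 + 0.8831×0.6951) = 1.5782/1.61384281 = 0.97791.

0.9779c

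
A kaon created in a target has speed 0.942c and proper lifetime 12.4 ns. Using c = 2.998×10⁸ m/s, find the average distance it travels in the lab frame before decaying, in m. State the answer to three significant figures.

With β = 0.942, γ = 1/√(1 − 0.942²) = 1/√0.112636 = 2.9796.
Lab-frame lifetime: Δt = γτ = 2.9796 × 12.4 ns = 36.947 ns.
Distance: d = vΔt = 0.942 × 2.998×10⁸ m/s × 3.6947×10^-8 s = 10.4 m.

10.4 m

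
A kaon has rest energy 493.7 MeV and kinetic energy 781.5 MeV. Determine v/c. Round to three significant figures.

0.922

K = (γ−1)mc², so γ = 1 + 781.5/493.7 = 2.5829.
Then v/c = √(1 − γ⁻²) = √(1 − 0.149894) = √0.850106 = 0.922.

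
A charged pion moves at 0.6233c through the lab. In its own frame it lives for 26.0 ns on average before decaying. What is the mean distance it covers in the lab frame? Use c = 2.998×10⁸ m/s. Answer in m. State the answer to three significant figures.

With β = 0.6233, γ = 1/√(1 − 0.6233²) = 1/√0.61149711 = 1.2788.
Lab-frame lifetime: Δt = γτ = 1.2788 × 26.0 ns = 33.249 ns.
Distance: d = vΔt = 0.6233 × 2.998×10⁸ m/s × 3.3249×10^-8 s = 6.21 m.

6.21 m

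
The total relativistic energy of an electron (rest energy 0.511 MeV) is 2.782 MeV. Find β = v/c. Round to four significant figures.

Total energy E = γmc² gives γ = 2.782/0.511 = 5.4442.
Hence β = √(1 − 1/γ²) = √(1 − 0.033739) = √0.966261 = 0.9830.

0.9830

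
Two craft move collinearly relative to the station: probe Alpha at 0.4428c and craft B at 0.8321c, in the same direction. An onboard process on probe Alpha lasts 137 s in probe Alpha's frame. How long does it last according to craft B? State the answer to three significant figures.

The velocity of probe Alpha relative to craft B is (0.4428 − 0.8321)c / (1 − 0.4428×0.8321) = −0.61642c; relative speed 0.61642c.
At |u| = 0.61642c, γ = (1 − 0.379974)^(−1/2) = 1.27.
Probe Alpha's interval is proper; time dilation gives Δt_B = γΔτ = 1.27 × 137 s = 174 s.

174 s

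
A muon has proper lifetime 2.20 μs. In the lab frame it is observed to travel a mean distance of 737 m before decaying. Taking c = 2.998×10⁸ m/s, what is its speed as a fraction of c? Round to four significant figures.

d = βγcτ ⇒ βγ = d/(cτ) = 737.0 m / (659.56 m) = 1.1174.
β = (βγ)/√(1+(βγ)²) = 1.1174/√2.24858 = 0.7452.

0.7452c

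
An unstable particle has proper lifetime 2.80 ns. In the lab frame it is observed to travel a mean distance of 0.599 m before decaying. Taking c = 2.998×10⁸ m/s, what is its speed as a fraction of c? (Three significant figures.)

0.581c

d = βγcτ ⇒ βγ = d/(cτ) = 0.5990 m / (0.83944 m) = 0.71357.
β = (βγ)/√(1+(βγ)²) = 0.71357/√1.509182 = 0.581.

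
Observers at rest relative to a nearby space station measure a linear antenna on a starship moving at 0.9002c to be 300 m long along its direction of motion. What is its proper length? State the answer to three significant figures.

689 m

With β = 0.9002, γ = 1/√(1 − 0.9002²) = 1/√0.18963996 = 2.2963.
Proper length: L₀ = γ·L = 2.2963 × 300 = 689 m.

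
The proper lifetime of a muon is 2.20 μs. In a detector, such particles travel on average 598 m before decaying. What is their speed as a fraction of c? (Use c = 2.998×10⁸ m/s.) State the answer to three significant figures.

0.672c

d = βγcτ ⇒ βγ = d/(cτ) = 598.0 m / (659.56 m) = 0.90667.
β = (βγ)/√(1+(βγ)²) = 0.90667/√1.82205 = 0.672.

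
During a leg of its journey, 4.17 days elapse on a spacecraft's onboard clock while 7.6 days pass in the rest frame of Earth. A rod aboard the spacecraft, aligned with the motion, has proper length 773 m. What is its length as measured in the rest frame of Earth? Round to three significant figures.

The time-dilation ratio gives γ = 7.6/4.17 = 1.82254.
L = L₀/γ = 773/1.82254 = 424 m.

424 m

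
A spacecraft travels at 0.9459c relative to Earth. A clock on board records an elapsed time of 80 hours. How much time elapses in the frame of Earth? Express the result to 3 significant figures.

247 hours

With β = 0.9459, γ = 1/√(1 − 0.9459²) = 1/√0.10527319 = 3.0821.
The onboard clock measures proper time, so the interval in the rest frame of Earth is dilated: Δt = γ·Δτ = 3.0821 × 80 hours = 247 hours.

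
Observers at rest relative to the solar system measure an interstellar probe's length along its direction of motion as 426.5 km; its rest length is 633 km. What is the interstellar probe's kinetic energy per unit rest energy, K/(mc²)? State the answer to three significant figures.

From L = L₀/γ: γ = 633/426.5 = 1.48417.
Since K = (γ−1)mc², K/(mc²) = 1.48417 − 1 = 0.484.

0.484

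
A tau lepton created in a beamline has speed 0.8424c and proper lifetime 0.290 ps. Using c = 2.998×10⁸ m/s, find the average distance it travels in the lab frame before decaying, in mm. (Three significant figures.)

0.136 mm

γ = 1/√(1 − β²) = 1/√(1 − 0.70963776) = 1/√0.29036224 = 1/0.538853 = 1.8558.
Lab-frame lifetime: Δt = γτ = 1.8558 × 0.290 ps = 0.53818 ps.
Distance: d = vΔt = 0.8424 × 2.998×10⁸ m/s × 5.3818×10^-13 s = 1.36×10^-4 m = 0.136 mm.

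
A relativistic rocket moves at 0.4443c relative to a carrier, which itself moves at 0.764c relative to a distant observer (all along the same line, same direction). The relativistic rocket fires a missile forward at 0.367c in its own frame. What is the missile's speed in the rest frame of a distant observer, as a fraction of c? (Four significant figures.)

First combine the missile and relativistic rocket (S''→S'): u₁ = (0.367 + 0.4443)/(1 + 0.367×0.4443) = 0.8113/1.1630581 = 0.69756.
Then combine with the carrier (S'→S): u = (0.69756 + 0.764)/(1 + 0.69756×0.764) = 1.46156/1.53293584 = 0.95344.

0.9534c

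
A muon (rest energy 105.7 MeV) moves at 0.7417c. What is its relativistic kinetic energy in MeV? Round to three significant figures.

51.9 MeV

With β = 0.7417, γ = 1/√(1 − 0.7417²) = 1/√0.44988111 = 1.49091.
Kinetic energy: K = (γ − 1)mc² = (1.49091 − 1) × 105.7 MeV = 0.49091 × 105.7 = 51.9 MeV.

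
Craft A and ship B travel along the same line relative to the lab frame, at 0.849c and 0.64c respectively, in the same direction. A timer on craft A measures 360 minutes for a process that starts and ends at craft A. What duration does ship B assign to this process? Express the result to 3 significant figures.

Speed of craft A in ship B's frame: u = (v_A − v_B)/(1 − v_A v_B/c²) = (0.849 − 0.64)/(1 − 0.849×0.64) = 0.209/0.45664 = 0.45769; |u| = 0.45769c.
At |u| = 0.45769c, γ = (1 − 0.20948)^(−1/2) = 1.1247.
The clock on craft A records proper time, so ship B measures Δt = γΔτ = 1.1247 × 360 = 405 minutes.

405 minutes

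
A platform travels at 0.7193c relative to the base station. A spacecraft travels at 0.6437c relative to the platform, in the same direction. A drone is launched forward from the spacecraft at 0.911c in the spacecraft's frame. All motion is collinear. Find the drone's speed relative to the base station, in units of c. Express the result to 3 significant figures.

Compose velocities in two stages. Stage 1 (into S'): u₁ = (0.911+0.6437)/(1+0.911×0.6437) = 0.98001.
Stage 2 (into S): u = (0.98001+0.7193)/(1+0.98001×0.7193) = 0.99671, so the speed is 0.997c.

0.997c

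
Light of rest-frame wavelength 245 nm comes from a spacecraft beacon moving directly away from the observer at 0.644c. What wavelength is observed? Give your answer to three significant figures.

526 nm

Relativistic Doppler for wavelength: λ_obs = λ_src · √((1+β)/(1−β)).
With β = 0.644: factor = √(1.644/0.356) = 2.1489.
λ_obs = 245 × 2.1489 = 526 nm.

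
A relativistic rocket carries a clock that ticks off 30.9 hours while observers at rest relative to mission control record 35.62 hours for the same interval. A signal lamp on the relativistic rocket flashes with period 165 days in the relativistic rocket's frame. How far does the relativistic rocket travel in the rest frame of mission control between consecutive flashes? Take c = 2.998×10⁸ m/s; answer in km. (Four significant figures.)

2.451×10^12 km

γ = Δt/Δτ = 35.62/30.9 = 1.15275.
β = √(1 − 1/γ²) = 0.49745. Lab-frame period = γτ = 1.15275×165 days = 190.2 days. Distance = βc × γτ = 0.49745 × 2.998×10⁸ m/s × 16433280 s = 2.4508×10^15 m = 2.451×10^12 km.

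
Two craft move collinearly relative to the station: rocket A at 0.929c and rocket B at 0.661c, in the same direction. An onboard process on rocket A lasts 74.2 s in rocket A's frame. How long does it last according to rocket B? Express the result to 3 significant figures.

The velocity of rocket A relative to rocket B is (0.929 − 0.661)c / (1 − 0.929×0.661) = 0.69442c; relative speed 0.69442c.
γ for this relative speed: γ = 1/√(1 − 0.482219) = 1.3897.
The clock on rocket A records proper time, so rocket B measures Δt = γΔτ = 1.3897 × 74.2 = 103 s.

103 s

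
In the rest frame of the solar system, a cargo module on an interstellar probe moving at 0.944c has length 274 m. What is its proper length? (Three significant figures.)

830 m

With β = 0.944, γ = 1/√(1 − 0.944²) = 1/√0.108864 = 3.0308.
Proper length: L₀ = γ·L = 3.0308 × 274 = 830 m.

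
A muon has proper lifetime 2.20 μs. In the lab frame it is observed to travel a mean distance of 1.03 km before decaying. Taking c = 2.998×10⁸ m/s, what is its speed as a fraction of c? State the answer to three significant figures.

0.842c

d = βγcτ ⇒ βγ = d/(cτ) = 1030 m / (659.56 m) = 1.5616.
β = (βγ)/√(1+(βγ)²) = 1.5616/√3.43859 = 0.842.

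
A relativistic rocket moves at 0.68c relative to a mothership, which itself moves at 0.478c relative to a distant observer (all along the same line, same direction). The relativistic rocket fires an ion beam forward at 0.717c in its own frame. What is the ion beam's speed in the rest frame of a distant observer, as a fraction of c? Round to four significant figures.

Compose velocities in two stages. Stage 1 (into S'): u₁ = (0.717+0.68)/(1+0.717×0.68) = 0.93912.
Stage 2 (into S): u = (0.93912+0.478)/(1+0.93912×0.478) = 0.97807, so the speed is 0.9781c.

0.9781c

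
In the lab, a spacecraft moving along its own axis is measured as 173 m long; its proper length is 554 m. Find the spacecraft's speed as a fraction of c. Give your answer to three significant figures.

Length contraction gives γ = L₀/L = 554/173 = 3.2023.
β = √(1 − 1/γ²) = √0.902484 = 0.950.

0.950c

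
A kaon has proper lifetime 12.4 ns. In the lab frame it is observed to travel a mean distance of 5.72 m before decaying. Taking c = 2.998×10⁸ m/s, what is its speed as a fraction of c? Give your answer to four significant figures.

Let x = d/(cτ) = 5.720 m / (2.998×10⁸ m/s × 1.240×10^-8 s) = 1.5387. Since d = βγcτ, x = βγ = β/√(1−β²).
Solving: β² = x²/(1+x²) = 2.3676/3.3676 = 0.703053, so β = 0.8385.

0.8385c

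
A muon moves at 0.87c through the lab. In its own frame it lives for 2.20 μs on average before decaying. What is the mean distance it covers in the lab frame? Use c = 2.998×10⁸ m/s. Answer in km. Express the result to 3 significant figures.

1.16 km

γ = 1/√(1 − β²) = 1/√(1 − 0.7569) = 1/√0.2431 = 1/0.493052 = 2.0282.
Lab-frame lifetime: Δt = γτ = 2.0282 × 2.20 μs = 4.462 μs.
Distance: d = vΔt = 0.87 × 2.998×10⁸ m/s × 4.4620×10^-6 s = 1160 m = 1.16 km.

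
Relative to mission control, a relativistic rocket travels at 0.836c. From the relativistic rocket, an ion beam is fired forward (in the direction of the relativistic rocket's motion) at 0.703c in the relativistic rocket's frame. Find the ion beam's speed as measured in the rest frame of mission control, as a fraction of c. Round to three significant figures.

In units of c, u = (u' + v)/(1 + u'v) with u' = 0.703 and v = 0.836.
Numerator: 0.703 + 0.836 = 1.539. Denominator: 1 + (0.703)(0.836) = 1.587708.
u = 1.539/1.587708 = 0.96932, so the speed is 0.969c.

0.969c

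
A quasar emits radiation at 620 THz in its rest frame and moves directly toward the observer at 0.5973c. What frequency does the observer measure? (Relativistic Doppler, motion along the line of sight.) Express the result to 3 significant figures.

Relativistic Doppler (source moving toward): f_obs = f_src · √((1+β)/(1−β)).
With β = 0.5973: factor = √(1.5973/0.4027) = 1.9916.
f_obs = 620 × 1.9916 = 1230 THz.

1230 THz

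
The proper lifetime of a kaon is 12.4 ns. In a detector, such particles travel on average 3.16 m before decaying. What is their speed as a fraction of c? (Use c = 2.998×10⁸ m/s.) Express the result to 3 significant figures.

0.648c

Let x = d/(cτ) = 3.160 m / (2.998×10⁸ m/s × 1.240×10^-8 s) = 0.85003. Since d = βγcτ, x = βγ = β/√(1−β²).
Solving: β² = x²/(1+x²) = 0.722551/1.722551 = 0.419466, so β = 0.648.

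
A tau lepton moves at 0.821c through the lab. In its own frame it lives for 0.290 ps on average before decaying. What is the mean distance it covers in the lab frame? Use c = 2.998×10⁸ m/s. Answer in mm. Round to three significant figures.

With β = 0.821, γ = 1/√(1 − 0.821²) = 1/√0.325959 = 1.7515.
Lab-frame lifetime: Δt = γτ = 1.7515 × 0.290 ps = 0.50794 ps.
Distance: d = vΔt = 0.821 × 2.998×10⁸ m/s × 5.0794×10^-13 s = 1.25×10^-4 m = 0.125 mm.

0.125 mm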